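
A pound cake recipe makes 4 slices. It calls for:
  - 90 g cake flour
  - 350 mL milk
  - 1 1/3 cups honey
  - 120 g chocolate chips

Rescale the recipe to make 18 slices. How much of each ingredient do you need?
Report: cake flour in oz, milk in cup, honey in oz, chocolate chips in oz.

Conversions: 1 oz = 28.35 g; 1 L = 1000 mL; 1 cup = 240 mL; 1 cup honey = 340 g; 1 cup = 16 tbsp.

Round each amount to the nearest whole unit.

cake flour: 14 oz; milk: 7 cup; honey: 72 oz; chocolate chips: 19 oz

Scaling factor: 18/4 = 9/2 = 4.5.
cake flour: 90 g × 9/2 ÷ 28.35 g/oz ≈ 14 oz
milk: 350 mL × 9/2 ÷ 240 mL/cup ≈ 7 cup
honey: 4/3 cup × 9/2 × 340 g/cup ÷ 28.35 g/oz ≈ 72 oz
chocolate chips: 120 g × 9/2 ÷ 28.35 g/oz ≈ 19 oz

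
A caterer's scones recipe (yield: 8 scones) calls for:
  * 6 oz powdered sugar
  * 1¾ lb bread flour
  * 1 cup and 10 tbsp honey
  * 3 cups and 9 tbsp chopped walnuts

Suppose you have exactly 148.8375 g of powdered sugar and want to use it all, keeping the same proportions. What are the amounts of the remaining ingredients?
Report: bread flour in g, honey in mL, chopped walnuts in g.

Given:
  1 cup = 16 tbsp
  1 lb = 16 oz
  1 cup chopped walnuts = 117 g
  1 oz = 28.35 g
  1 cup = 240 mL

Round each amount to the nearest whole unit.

The original recipe has 170.1 g of powdered sugar, so the scaling factor is 148.8375 ÷ 170.1 = 7/8 = 0.875.
bread flour: 1.75 lb × 7/8 × 16 oz/lb × 28.35 g/oz ≈ 695 g
honey: (1 cup + 10 tbsp = 1.625 cup) × 7/8 × 240 mL/cup ≈ 341 mL
chopped walnuts: (3 cup + 9 tbsp = 3.5625 cup) × 7/8 × 117 g/cup ≈ 365 g

bread flour: 695 g; honey: 341 mL; chopped walnuts: 365 g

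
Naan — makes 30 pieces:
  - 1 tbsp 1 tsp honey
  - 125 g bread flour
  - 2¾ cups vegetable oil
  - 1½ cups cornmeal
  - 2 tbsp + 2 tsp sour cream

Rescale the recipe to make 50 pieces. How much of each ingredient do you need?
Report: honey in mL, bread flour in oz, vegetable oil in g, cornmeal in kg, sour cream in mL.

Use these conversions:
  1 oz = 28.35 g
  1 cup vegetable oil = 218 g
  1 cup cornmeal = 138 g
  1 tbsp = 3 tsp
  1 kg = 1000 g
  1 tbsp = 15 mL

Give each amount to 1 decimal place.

Scaling factor: 50/30 = 5/3.
honey: (1 tbsp + 1 tsp = 4/3 tbsp) × 5/3 × 15 mL/tbsp ≈ 33.3 mL
bread flour: 125 g × 5/3 ÷ 28.35 g/oz ≈ 7.3 oz
vegetable oil: 2.75 cup × 5/3 × 218 g/cup ≈ 999.2 g
cornmeal: 1.5 cup × 5/3 × 138 g/cup ÷ 1000 g/kg ≈ 0.3 kg
sour cream: (2 tbsp + 2 tsp = 8/3 tbsp) × 5/3 × 15 mL/tbsp ≈ 66.7 mL

honey: 33.3 mL; bread flour: 7.3 oz; vegetable oil: 999.2 g; cornmeal: 0.3 kg; sour cream: 66.7 mL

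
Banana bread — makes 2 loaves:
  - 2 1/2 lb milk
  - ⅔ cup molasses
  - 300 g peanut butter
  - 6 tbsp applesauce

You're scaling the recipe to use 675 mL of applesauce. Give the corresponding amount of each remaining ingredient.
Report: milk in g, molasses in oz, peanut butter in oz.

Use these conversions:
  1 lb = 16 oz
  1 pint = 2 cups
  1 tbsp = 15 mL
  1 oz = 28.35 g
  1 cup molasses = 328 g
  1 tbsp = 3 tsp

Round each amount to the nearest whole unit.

The original recipe has 90 mL of applesauce, so the scaling factor is 675 ÷ 90 = 15/2 = 7.5.
milk: 2.5 lb × 15/2 × 16 oz/lb × 28.35 g/oz = 8505 g
molasses: 2/3 cup × 15/2 × 328 g/cup ÷ 28.35 g/oz ≈ 58 oz
peanut butter: 300 g × 15/2 ÷ 28.35 g/oz ≈ 79 oz

milk: 8505 g; molasses: 58 oz; peanut butter: 79 oz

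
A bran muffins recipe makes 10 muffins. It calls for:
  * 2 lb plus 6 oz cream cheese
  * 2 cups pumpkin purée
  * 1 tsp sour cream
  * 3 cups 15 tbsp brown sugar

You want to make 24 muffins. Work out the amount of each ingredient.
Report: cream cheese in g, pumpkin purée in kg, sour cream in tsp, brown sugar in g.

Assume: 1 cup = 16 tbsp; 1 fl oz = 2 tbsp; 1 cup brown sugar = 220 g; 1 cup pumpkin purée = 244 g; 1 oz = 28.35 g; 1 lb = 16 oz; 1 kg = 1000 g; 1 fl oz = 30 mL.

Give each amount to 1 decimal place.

Scaling factor: 24/10 = 12/5 = 2.4.
cream cheese: (2 lb + 6 oz = 2.375 lb) × 12/5 × 16 oz/lb × 28.35 g/oz ≈ 2585.5 g
pumpkin purée: 2 cup × 12/5 × 244 g/cup ÷ 1000 g/kg ≈ 1.2 kg
sour cream: 1 tsp × 12/5 = 2.4 tsp
brown sugar: (3 cup + 15 tbsp = 3.9375 cup) × 12/5 × 220 g/cup = 2079.0 g

cream cheese: 2585.5 g; pumpkin purée: 1.2 kg; sour cream: 2.4 tsp; brown sugar: 2079.0 g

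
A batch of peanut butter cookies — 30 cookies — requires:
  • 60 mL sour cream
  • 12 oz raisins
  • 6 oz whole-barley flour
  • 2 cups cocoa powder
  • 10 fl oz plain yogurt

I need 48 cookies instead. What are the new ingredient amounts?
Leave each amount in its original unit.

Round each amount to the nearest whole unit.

Scaling factor: 48/30 = 8/5 = 1.6.
sour cream: 60 mL × 8/5 = 96 mL
raisins: 12 oz × 8/5 ≈ 19 oz
whole-barley flour: 6 oz × 8/5 ≈ 10 oz
cocoa powder: 2 cup × 8/5 ≈ 3 cup
plain yogurt: 10 fl oz × 8/5 = 16 fl oz

sour cream: 96 mL; raisins: 19 oz; whole-barley flour: 10 oz; cocoa powder: 3 cup; plain yogurt: 16 fl oz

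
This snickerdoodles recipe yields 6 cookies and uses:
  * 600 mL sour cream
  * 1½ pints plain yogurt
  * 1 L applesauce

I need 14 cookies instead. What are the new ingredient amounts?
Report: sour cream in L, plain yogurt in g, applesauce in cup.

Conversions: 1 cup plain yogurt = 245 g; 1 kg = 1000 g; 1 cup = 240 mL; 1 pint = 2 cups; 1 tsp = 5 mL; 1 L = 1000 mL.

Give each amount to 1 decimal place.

Scaling factor: 14/6 = 7/3.
sour cream: 600 mL × 7/3 ÷ 1000 mL/L = 1.4 L
plain yogurt: 1.5 pint × 7/3 × 2 cup/pint × 245 g/cup = 1715.0 g
applesauce: 1 L × 7/3 × 1000 mL/L ÷ 240 mL/cup ≈ 9.7 cup

sour cream: 1.4 L; plain yogurt: 1715.0 g; applesauce: 9.7 cup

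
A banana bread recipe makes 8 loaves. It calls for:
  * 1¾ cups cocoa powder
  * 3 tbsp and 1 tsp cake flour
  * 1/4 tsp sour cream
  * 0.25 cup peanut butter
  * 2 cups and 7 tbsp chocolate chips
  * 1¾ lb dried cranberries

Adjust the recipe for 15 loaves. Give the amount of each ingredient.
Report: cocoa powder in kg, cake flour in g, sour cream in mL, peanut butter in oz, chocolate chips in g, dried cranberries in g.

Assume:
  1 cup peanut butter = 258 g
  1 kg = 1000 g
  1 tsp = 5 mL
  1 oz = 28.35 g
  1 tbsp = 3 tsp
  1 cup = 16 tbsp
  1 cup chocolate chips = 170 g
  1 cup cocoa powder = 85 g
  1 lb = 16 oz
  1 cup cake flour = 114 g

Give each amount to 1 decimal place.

Scaling factor: 15/8 = 1.875.
cocoa powder: 1.75 cup × 15/8 × 85 g/cup ÷ 1000 g/kg ≈ 0.3 kg
cake flour: (3 tbsp + 1 tsp = 10/3 tbsp) × 15/8 ÷ 16 tbsp/cup × 114 g/cup ≈ 44.5 g
sour cream: 0.25 tsp × 15/8 × 5 mL/tsp ≈ 2.3 mL
peanut butter: 0.25 cup × 15/8 × 258 g/cup ÷ 28.35 g/oz ≈ 4.3 oz
chocolate chips: (2 cup + 7 tbsp = 2.4375 cup) × 15/8 × 170 g/cup ≈ 777.0 g
dried cranberries: 1.75 lb × 15/8 × 16 oz/lb × 28.35 g/oz ≈ 1488.4 g

cocoa powder: 0.3 kg; cake flour: 44.5 g; sour cream: 2.3 mL; peanut butter: 4.3 oz; chocolate chips: 777.0 g; dried cranberries: 1488.4 g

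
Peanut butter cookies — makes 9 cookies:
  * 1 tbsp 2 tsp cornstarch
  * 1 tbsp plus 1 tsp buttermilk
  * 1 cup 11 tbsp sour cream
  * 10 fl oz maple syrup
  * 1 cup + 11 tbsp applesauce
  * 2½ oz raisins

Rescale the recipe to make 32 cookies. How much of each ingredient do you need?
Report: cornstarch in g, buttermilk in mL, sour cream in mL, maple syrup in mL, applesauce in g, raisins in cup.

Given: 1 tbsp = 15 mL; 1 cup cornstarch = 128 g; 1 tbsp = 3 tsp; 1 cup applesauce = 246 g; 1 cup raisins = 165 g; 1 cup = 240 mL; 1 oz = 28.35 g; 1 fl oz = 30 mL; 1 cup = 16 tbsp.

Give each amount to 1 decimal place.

cornstarch: 47.4 g; buttermilk: 71.1 mL; sour cream: 1440.0 mL; maple syrup: 1066.7 mL; applesauce: 1476.0 g; raisins: 1.5 cup

Scaling factor: 32/9.
cornstarch: (1 tbsp + 2 tsp = 5/3 tbsp) × 32/9 ÷ 16 tbsp/cup × 128 g/cup ≈ 47.4 g
buttermilk: (1 tbsp + 1 tsp = 4/3 tbsp) × 32/9 × 15 mL/tbsp ≈ 71.1 mL
sour cream: (1 cup + 11 tbsp = 1.6875 cup) × 32/9 × 240 mL/cup = 1440.0 mL
maple syrup: 10 fl oz × 32/9 × 30 mL/fl oz ≈ 1066.7 mL
applesauce: (1 cup + 11 tbsp = 1.6875 cup) × 32/9 × 246 g/cup = 1476.0 g
raisins: 2.5 oz × 32/9 × 28.35 g/oz ÷ 165 g/cup ≈ 1.5 cup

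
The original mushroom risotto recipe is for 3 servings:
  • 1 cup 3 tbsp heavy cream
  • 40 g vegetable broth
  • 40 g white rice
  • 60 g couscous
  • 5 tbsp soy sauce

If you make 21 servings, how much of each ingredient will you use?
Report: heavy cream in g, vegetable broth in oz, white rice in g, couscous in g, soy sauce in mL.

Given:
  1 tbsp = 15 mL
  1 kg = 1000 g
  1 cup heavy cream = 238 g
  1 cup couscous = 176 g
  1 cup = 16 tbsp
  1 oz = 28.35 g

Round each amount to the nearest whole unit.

heavy cream: 1978 g; vegetable broth: 10 oz; white rice: 280 g; couscous: 420 g; soy sauce: 525 mL

Scaling factor: 21/3 = 7.
heavy cream: (1 cup + 3 tbsp = 1.1875 cup) × 7 × 238 g/cup ≈ 1978 g
vegetable broth: 40 g × 7 ÷ 28.35 g/oz ≈ 10 oz
white rice: 40 g × 7 = 280 g
couscous: 60 g × 7 = 420 g
soy sauce: 5 tbsp × 7 × 15 mL/tbsp = 525 mL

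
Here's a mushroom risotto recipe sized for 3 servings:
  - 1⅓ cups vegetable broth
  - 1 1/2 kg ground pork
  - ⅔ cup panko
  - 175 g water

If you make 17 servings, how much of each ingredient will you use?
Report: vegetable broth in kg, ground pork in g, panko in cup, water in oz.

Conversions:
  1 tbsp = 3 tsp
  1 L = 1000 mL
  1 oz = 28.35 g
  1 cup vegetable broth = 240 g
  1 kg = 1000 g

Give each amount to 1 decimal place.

Scaling factor: 17/3.
vegetable broth: 4/3 cup × 17/3 × 240 g/cup ÷ 1000 g/kg ≈ 1.8 kg
ground pork: 1.5 kg × 17/3 × 1000 g/kg = 8500.0 g
panko: 2/3 cup × 17/3 ≈ 3.8 cup
water: 175 g × 17/3 ÷ 28.35 g/oz ≈ 35.0 oz

vegetable broth: 1.8 kg; ground pork: 8500.0 g; panko: 3.8 cup; water: 35.0 oz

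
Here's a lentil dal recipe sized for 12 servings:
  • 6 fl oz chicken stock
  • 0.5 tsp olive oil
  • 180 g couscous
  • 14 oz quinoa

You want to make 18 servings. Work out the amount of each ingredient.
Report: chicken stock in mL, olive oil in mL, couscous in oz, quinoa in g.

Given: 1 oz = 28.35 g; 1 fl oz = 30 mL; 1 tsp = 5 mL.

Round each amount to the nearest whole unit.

Scaling factor: 18/12 = 3/2 = 1.5.
chicken stock: 6 fl oz × 3/2 × 30 mL/fl oz = 270 mL
olive oil: 0.5 tsp × 3/2 × 5 mL/tsp ≈ 4 mL
couscous: 180 g × 3/2 ÷ 28.35 g/oz ≈ 10 oz
quinoa: 14 oz × 3/2 × 28.35 g/oz ≈ 595 g

chicken stock: 270 mL; olive oil: 4 mL; couscous: 10 oz; quinoa: 595 g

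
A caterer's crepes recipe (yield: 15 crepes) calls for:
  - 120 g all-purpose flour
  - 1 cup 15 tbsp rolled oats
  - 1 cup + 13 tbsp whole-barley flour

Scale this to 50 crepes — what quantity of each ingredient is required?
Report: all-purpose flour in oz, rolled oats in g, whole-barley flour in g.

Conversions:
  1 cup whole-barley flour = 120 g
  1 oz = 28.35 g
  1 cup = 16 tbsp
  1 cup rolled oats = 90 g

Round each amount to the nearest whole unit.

Scaling factor: 50/15 = 10/3.
all-purpose flour: 120 g × 10/3 ÷ 28.35 g/oz ≈ 14 oz
rolled oats: (1 cup + 15 tbsp = 1.9375 cup) × 10/3 × 90 g/cup ≈ 581 g
whole-barley flour: (1 cup + 13 tbsp = 1.8125 cup) × 10/3 × 120 g/cup = 725 g

all-purpose flour: 14 oz; rolled oats: 581 g; whole-barley flour: 725 g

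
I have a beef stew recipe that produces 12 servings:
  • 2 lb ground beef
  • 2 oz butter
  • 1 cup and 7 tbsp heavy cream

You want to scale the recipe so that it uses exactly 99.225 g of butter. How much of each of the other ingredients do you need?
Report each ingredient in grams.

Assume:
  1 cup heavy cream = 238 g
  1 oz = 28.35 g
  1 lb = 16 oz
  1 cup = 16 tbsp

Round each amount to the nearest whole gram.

ground beef: 1588 g; heavy cream: 599 g

The original recipe has 56.7 g of butter, so the scaling factor is 99.225 ÷ 56.7 = 7/4 = 1.75.
ground beef: 2 lb × 7/4 × 16 oz/lb × 28.35 g/oz ≈ 1588 g
heavy cream: (1 cup + 7 tbsp = 1.4375 cup) × 7/4 × 238 g/cup ≈ 599 g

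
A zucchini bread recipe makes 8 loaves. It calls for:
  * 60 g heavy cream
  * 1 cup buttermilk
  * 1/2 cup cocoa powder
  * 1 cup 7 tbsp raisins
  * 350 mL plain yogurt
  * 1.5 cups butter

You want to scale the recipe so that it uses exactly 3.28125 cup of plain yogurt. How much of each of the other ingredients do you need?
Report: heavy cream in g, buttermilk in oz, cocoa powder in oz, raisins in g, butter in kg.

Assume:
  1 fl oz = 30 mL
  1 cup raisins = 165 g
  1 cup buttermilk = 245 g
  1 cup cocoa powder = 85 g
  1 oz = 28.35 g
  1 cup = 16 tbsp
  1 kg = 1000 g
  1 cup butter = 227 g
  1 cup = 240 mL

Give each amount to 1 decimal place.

The original recipe has 35/24 cup of plain yogurt, so the scaling factor is 3.28125 ÷ 35/24 = 9/4 = 2.25.
heavy cream: 60 g × 9/4 = 135.0 g
buttermilk: 1 cup × 9/4 × 245 g/cup ÷ 28.35 g/oz ≈ 19.4 oz
cocoa powder: 0.5 cup × 9/4 × 85 g/cup ÷ 28.35 g/oz ≈ 3.4 oz
raisins: (1 cup + 7 tbsp = 1.4375 cup) × 9/4 × 165 g/cup ≈ 533.7 g
butter: 1.5 cup × 9/4 × 227 g/cup ÷ 1000 g/kg ≈ 0.8 kg

heavy cream: 135.0 g; buttermilk: 19.4 oz; cocoa powder: 3.4 oz; raisins: 533.7 g; butter: 0.8 kg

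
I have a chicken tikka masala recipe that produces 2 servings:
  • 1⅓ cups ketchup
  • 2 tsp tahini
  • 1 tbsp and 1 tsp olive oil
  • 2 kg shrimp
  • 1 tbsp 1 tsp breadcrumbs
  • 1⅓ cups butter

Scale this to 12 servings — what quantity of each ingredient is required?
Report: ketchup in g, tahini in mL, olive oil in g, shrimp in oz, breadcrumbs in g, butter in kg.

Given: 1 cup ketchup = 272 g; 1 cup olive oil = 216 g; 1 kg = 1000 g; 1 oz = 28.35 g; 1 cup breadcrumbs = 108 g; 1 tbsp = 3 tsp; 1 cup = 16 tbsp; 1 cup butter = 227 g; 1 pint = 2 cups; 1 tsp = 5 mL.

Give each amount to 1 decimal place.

Scaling factor: 12/2 = 6.
ketchup: 4/3 cup × 6 × 272 g/cup = 2176.0 g
tahini: 2 tsp × 6 × 5 mL/tsp = 60.0 mL
olive oil: (1 tbsp + 1 tsp = 4/3 tbsp) × 6 ÷ 16 tbsp/cup × 216 g/cup = 108.0 g
shrimp: 2 kg × 6 × 1000 g/kg ÷ 28.35 g/oz ≈ 423.3 oz
breadcrumbs: (1 tbsp + 1 tsp = 4/3 tbsp) × 6 ÷ 16 tbsp/cup × 108 g/cup = 54.0 g
butter: 4/3 cup × 6 × 227 g/cup ÷ 1000 g/kg ≈ 1.8 kg

ketchup: 2176.0 g; tahini: 60.0 mL; olive oil: 108.0 g; shrimp: 423.3 oz; breadcrumbs: 54.0 g; butter: 1.8 kg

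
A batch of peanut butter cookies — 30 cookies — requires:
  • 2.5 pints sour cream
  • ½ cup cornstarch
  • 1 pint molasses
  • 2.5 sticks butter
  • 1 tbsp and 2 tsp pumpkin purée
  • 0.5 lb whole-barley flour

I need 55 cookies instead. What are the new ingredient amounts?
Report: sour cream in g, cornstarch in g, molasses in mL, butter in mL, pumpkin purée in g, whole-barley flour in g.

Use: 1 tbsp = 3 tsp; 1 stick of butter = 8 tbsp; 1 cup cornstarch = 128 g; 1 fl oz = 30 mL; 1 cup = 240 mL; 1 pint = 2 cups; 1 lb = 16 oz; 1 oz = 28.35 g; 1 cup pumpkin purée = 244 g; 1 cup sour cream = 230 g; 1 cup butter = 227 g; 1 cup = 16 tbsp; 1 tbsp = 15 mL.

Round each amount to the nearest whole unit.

Scaling factor: 55/30 = 11/6.
sour cream: 2.5 pint × 11/6 × 2 cup/pint × 230 g/cup ≈ 2108 g
cornstarch: 0.5 cup × 11/6 × 128 g/cup ≈ 117 g
molasses: 1 pint × 11/6 × 2 cup/pint × 240 mL/cup = 880 mL
butter: 2.5 stick × 11/6 × 8 tbsp/stick × 15 mL/tbsp = 550 mL
pumpkin purée: (1 tbsp + 2 tsp = 5/3 tbsp) × 11/6 ÷ 16 tbsp/cup × 244 g/cup ≈ 47 g
whole-barley flour: 0.5 lb × 11/6 × 16 oz/lb × 28.35 g/oz ≈ 416 g

sour cream: 2108 g; cornstarch: 117 g; molasses: 880 mL; butter: 550 mL; pumpkin purée: 47 g; whole-barley flour: 416 g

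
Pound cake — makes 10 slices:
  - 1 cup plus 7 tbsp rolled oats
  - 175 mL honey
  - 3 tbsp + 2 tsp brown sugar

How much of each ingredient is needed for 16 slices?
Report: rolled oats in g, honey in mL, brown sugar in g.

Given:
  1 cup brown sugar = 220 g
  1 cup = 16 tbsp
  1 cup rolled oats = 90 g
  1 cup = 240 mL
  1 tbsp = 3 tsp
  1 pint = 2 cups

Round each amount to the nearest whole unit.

rolled oats: 207 g; honey: 280 mL; brown sugar: 81 g

Scaling factor: 16/10 = 8/5 = 1.6.
rolled oats: (1 cup + 7 tbsp = 1.4375 cup) × 8/5 × 90 g/cup = 207 g
honey: 175 mL × 8/5 = 280 mL
brown sugar: (3 tbsp + 2 tsp = 11/3 tbsp) × 8/5 ÷ 16 tbsp/cup × 220 g/cup ≈ 81 g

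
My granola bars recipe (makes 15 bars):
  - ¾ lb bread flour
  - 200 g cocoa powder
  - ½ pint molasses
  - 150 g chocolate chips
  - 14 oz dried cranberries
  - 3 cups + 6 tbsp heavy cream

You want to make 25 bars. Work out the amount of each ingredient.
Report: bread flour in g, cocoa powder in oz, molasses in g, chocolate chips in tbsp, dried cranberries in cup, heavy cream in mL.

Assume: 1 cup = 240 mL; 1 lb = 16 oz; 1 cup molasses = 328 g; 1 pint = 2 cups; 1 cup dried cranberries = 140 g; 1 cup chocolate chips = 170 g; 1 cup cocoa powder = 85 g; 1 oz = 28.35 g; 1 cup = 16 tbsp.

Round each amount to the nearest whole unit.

Scaling factor: 25/15 = 5/3.
bread flour: 0.75 lb × 5/3 × 16 oz/lb × 28.35 g/oz = 567 g
cocoa powder: 200 g × 5/3 ÷ 28.35 g/oz ≈ 12 oz
molasses: 0.5 pint × 5/3 × 2 cup/pint × 328 g/cup ≈ 547 g
chocolate chips: 150 g × 5/3 ÷ 170 g/cup × 16 tbsp/cup ≈ 24 tbsp
dried cranberries: 14 oz × 5/3 × 28.35 g/oz ÷ 140 g/cup ≈ 5 cup
heavy cream: (3 cup + 6 tbsp = 3.375 cup) × 5/3 × 240 mL/cup = 1350 mL

bread flour: 567 g; cocoa powder: 12 oz; molasses: 547 g; chocolate chips: 24 tbsp; dried cranberries: 5 cup; heavy cream: 1350 mL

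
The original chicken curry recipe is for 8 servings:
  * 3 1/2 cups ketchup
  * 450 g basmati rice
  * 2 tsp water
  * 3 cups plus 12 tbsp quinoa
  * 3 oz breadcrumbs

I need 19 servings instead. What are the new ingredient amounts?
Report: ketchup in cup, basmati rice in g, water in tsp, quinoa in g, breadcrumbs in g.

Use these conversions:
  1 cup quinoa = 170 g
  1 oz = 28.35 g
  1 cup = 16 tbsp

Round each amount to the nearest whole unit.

ketchup: 8 cup; basmati rice: 1069 g; water: 5 tsp; quinoa: 1514 g; breadcrumbs: 202 g

Scaling factor: 19/8 = 2.375.
ketchup: 3.5 cup × 19/8 ≈ 8 cup
basmati rice: 450 g × 19/8 ≈ 1069 g
water: 2 tsp × 19/8 ≈ 5 tsp
quinoa: (3 cup + 12 tbsp = 3.75 cup) × 19/8 × 170 g/cup ≈ 1514 g
breadcrumbs: 3 oz × 19/8 × 28.35 g/oz ≈ 202 g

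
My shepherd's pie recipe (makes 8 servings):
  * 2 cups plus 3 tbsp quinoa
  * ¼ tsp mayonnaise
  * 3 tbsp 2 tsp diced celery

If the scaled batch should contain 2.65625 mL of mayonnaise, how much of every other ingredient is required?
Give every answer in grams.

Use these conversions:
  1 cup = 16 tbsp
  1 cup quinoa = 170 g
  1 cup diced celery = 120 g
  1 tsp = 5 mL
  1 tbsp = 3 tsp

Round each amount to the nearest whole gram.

The original recipe has 1.25 mL of mayonnaise, so the scaling factor is 2.65625 ÷ 1.25 = 17/8 = 2.125.
quinoa: (2 cup + 3 tbsp = 2.1875 cup) × 17/8 × 170 g/cup ≈ 790 g
diced celery: (3 tbsp + 2 tsp = 11/3 tbsp) × 17/8 ÷ 16 tbsp/cup × 120 g/cup ≈ 58 g

quinoa: 790 g; diced celery: 58 g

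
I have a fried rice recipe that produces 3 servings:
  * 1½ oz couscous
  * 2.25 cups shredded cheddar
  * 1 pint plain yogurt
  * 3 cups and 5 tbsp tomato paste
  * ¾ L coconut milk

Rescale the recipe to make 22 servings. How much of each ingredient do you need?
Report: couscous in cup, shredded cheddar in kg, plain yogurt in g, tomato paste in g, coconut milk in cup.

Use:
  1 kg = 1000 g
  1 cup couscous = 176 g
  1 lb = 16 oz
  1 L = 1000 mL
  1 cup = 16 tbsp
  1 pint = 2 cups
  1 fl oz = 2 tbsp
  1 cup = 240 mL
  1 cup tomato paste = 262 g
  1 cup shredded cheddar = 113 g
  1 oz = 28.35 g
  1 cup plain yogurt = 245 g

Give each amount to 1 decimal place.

Scaling factor: 22/3.
couscous: 1.5 oz × 22/3 × 28.35 g/oz ÷ 176 g/cup ≈ 1.8 cup
shredded cheddar: 2.25 cup × 22/3 × 113 g/cup ÷ 1000 g/kg ≈ 1.9 kg
plain yogurt: 1 pint × 22/3 × 2 cup/pint × 245 g/cup ≈ 3593.3 g
tomato paste: (3 cup + 5 tbsp = 3.3125 cup) × 22/3 × 262 g/cup ≈ 6364.4 g
coconut milk: 0.75 L × 22/3 × 1000 mL/L ÷ 240 mL/cup ≈ 22.9 cup

couscous: 1.8 cup; shredded cheddar: 1.9 kg; plain yogurt: 3593.3 g; tomato paste: 6364.4 g; coconut milk: 22.9 cup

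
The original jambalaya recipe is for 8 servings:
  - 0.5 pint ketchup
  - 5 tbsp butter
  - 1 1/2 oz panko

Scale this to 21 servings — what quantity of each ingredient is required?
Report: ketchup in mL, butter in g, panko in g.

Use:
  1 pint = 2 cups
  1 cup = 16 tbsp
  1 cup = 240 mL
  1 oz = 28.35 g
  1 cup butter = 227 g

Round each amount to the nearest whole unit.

Scaling factor: 21/8 = 2.625.
ketchup: 0.5 pint × 21/8 × 2 cup/pint × 240 mL/cup = 630 mL
butter: 5 tbsp × 21/8 ÷ 16 tbsp/cup × 227 g/cup ≈ 186 g
panko: 1.5 oz × 21/8 × 28.35 g/oz ≈ 112 g

ketchup: 630 mL; butter: 186 g; panko: 112 g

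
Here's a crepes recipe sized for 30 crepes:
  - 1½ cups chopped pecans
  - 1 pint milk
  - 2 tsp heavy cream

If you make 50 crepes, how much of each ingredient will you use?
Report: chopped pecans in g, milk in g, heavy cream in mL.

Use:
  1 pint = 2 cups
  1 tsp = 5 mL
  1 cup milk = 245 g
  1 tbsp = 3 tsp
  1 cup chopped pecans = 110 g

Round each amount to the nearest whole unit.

chopped pecans: 275 g; milk: 817 g; heavy cream: 17 mL

Scaling factor: 50/30 = 5/3.
chopped pecans: 1.5 cup × 5/3 × 110 g/cup = 275 g
milk: 1 pint × 5/3 × 2 cup/pint × 245 g/cup ≈ 817 g
heavy cream: 2 tsp × 5/3 × 5 mL/tsp ≈ 17 mL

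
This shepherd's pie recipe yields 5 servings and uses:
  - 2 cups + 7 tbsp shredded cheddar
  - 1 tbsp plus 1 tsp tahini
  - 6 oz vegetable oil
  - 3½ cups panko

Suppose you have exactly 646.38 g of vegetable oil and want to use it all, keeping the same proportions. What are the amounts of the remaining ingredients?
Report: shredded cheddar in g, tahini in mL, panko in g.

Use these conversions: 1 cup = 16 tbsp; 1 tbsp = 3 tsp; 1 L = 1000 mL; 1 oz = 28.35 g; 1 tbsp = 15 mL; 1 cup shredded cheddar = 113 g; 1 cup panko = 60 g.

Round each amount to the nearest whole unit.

shredded cheddar: 1047 g; tahini: 76 mL; panko: 798 g

The original recipe has 170.1 g of vegetable oil, so the scaling factor is 646.38 ÷ 170.1 = 19/5 = 3.8.
shredded cheddar: (2 cup + 7 tbsp = 2.4375 cup) × 19/5 × 113 g/cup ≈ 1047 g
tahini: (1 tbsp + 1 tsp = 4/3 tbsp) × 19/5 × 15 mL/tbsp = 76 mL
panko: 3.5 cup × 19/5 × 60 g/cup = 798 g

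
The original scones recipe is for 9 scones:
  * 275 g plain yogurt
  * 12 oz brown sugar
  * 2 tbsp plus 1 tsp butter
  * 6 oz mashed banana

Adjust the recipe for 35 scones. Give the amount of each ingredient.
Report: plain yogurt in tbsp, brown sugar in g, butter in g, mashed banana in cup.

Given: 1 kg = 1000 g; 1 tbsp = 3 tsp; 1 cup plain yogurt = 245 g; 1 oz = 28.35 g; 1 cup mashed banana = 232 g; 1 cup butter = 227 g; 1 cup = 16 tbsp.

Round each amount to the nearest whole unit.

Scaling factor: 35/9.
plain yogurt: 275 g × 35/9 ÷ 245 g/cup × 16 tbsp/cup ≈ 70 tbsp
brown sugar: 12 oz × 35/9 × 28.35 g/oz = 1323 g
butter: (2 tbsp + 1 tsp = 7/3 tbsp) × 35/9 ÷ 16 tbsp/cup × 227 g/cup ≈ 129 g
mashed banana: 6 oz × 35/9 × 28.35 g/oz ÷ 232 g/cup ≈ 3 cup

plain yogurt: 70 tbsp; brown sugar: 1323 g; butter: 129 g; mashed banana: 3 cup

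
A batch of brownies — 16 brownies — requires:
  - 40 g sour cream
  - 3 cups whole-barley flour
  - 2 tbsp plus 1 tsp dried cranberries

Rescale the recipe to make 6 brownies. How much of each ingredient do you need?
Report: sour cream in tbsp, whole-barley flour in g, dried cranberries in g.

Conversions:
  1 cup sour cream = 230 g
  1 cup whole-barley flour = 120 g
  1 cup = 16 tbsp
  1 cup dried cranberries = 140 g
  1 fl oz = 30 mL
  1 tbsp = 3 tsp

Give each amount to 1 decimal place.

Scaling factor: 6/16 = 3/8 = 0.375.
sour cream: 40 g × 3/8 ÷ 230 g/cup × 16 tbsp/cup ≈ 1.0 tbsp
whole-barley flour: 3 cup × 3/8 × 120 g/cup = 135.0 g
dried cranberries: (2 tbsp + 1 tsp = 7/3 tbsp) × 3/8 ÷ 16 tbsp/cup × 140 g/cup ≈ 7.7 g

sour cream: 1.0 tbsp; whole-barley flour: 135.0 g; dried cranberries: 7.7 g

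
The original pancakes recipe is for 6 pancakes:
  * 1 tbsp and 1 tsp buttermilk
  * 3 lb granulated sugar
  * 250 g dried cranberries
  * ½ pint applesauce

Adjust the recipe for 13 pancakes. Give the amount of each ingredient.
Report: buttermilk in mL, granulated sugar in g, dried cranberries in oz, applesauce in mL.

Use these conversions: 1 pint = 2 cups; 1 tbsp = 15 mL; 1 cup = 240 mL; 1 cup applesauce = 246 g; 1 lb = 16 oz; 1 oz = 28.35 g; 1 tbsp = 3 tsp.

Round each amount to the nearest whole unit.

Scaling factor: 13/6.
buttermilk: (1 tbsp + 1 tsp = 4/3 tbsp) × 13/6 × 15 mL/tbsp ≈ 43 mL
granulated sugar: 3 lb × 13/6 × 16 oz/lb × 28.35 g/oz ≈ 2948 g
dried cranberries: 250 g × 13/6 ÷ 28.35 g/oz ≈ 19 oz
applesauce: 0.5 pint × 13/6 × 2 cup/pint × 240 mL/cup = 520 mL

buttermilk: 43 mL; granulated sugar: 2948 g; dried cranberries: 19 oz; applesauce: 520 mL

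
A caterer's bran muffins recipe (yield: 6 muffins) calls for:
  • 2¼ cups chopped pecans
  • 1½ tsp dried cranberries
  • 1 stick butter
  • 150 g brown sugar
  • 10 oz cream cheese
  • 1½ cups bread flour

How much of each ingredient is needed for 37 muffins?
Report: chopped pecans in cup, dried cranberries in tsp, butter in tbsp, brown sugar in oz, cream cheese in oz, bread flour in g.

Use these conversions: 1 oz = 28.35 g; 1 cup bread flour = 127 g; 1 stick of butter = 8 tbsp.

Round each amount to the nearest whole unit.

chopped pecans: 14 cup; dried cranberries: 9 tsp; butter: 49 tbsp; brown sugar: 33 oz; cream cheese: 62 oz; bread flour: 1175 g

Scaling factor: 37/6.
chopped pecans: 2.25 cup × 37/6 ≈ 14 cup
dried cranberries: 1.5 tsp × 37/6 ≈ 9 tsp
butter: 1 stick × 37/6 × 8 tbsp/stick ≈ 49 tbsp
brown sugar: 150 g × 37/6 ÷ 28.35 g/oz ≈ 33 oz
cream cheese: 10 oz × 37/6 ≈ 62 oz
bread flour: 1.5 cup × 37/6 × 127 g/cup ≈ 1175 g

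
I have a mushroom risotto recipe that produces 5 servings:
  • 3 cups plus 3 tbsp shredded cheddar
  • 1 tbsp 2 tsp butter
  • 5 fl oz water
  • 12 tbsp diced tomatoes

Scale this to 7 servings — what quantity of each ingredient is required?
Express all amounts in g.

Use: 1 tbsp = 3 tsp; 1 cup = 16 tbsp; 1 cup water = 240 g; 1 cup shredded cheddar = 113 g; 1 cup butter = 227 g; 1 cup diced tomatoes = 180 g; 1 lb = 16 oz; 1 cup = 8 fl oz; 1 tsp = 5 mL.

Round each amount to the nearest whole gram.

Scaling factor: 7/5 = 1.4.
shredded cheddar: (3 cup + 3 tbsp = 3.1875 cup) × 7/5 × 113 g/cup ≈ 504 g
butter: (1 tbsp + 2 tsp = 5/3 tbsp) × 7/5 ÷ 16 tbsp/cup × 227 g/cup ≈ 33 g
water: 5 fl oz × 7/5 ÷ 8 fl oz/cup × 240 g/cup = 210 g
diced tomatoes: 12 tbsp × 7/5 ÷ 16 tbsp/cup × 180 g/cup = 189 g

shredded cheddar: 504 g; butter: 33 g; water: 210 g; diced tomatoes: 189 g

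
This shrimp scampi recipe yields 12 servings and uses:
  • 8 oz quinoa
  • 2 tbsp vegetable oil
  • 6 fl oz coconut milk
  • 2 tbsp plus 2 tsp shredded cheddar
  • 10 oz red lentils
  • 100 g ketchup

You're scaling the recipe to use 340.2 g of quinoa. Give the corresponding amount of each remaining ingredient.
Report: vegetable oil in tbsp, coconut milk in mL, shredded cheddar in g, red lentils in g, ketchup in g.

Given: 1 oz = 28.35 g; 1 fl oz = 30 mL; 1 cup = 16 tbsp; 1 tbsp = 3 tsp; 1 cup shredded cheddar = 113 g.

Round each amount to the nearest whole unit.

vegetable oil: 3 tbsp; coconut milk: 270 mL; shredded cheddar: 28 g; red lentils: 425 g; ketchup: 150 g

The original recipe has 226.8 g of quinoa, so the scaling factor is 340.2 ÷ 226.8 = 3/2 = 1.5.
vegetable oil: 2 tbsp × 3/2 = 3 tbsp
coconut milk: 6 fl oz × 3/2 × 30 mL/fl oz = 270 mL
shredded cheddar: (2 tbsp + 2 tsp = 8/3 tbsp) × 3/2 ÷ 16 tbsp/cup × 113 g/cup ≈ 28 g
red lentils: 10 oz × 3/2 × 28.35 g/oz ≈ 425 g
ketchup: 100 g × 3/2 = 150 g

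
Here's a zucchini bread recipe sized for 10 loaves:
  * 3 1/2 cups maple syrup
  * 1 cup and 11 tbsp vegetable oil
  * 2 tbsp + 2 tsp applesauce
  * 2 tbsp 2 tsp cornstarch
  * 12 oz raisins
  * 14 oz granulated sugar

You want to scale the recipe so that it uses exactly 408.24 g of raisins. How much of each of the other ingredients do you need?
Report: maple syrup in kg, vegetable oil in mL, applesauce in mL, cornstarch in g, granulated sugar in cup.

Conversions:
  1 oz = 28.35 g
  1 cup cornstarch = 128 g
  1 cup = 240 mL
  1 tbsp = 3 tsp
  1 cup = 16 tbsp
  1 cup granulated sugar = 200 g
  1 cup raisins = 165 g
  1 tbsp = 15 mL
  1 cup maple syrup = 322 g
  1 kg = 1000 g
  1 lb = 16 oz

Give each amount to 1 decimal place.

The original recipe has 340.2 g of raisins, so the scaling factor is 408.24 ÷ 340.2 = 6/5 = 1.2.
maple syrup: 3.5 cup × 6/5 × 322 g/cup ÷ 1000 g/kg ≈ 1.4 kg
vegetable oil: (1 cup + 11 tbsp = 1.6875 cup) × 6/5 × 240 mL/cup = 486.0 mL
applesauce: (2 tbsp + 2 tsp = 8/3 tbsp) × 6/5 × 15 mL/tbsp = 48.0 mL
cornstarch: (2 tbsp + 2 tsp = 8/3 tbsp) × 6/5 ÷ 16 tbsp/cup × 128 g/cup = 25.6 g
granulated sugar: 14 oz × 6/5 × 28.35 g/oz ÷ 200 g/cup ≈ 2.4 cup

maple syrup: 1.4 kg; vegetable oil: 486.0 mL; applesauce: 48.0 mL; cornstarch: 25.6 g; granulated sugar: 2.4 cup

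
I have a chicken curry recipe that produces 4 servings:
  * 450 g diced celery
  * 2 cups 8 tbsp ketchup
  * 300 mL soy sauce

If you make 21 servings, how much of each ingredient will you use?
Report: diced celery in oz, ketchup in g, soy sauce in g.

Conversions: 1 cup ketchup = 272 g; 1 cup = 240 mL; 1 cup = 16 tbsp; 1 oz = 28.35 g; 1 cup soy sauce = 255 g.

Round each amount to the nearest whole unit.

diced celery: 83 oz; ketchup: 3570 g; soy sauce: 1673 g

Scaling factor: 21/4 = 5.25.
diced celery: 450 g × 21/4 ÷ 28.35 g/oz ≈ 83 oz
ketchup: (2 cup + 8 tbsp = 2.5 cup) × 21/4 × 272 g/cup = 3570 g
soy sauce: 300 mL × 21/4 ÷ 240 mL/cup × 255 g/cup ≈ 1673 g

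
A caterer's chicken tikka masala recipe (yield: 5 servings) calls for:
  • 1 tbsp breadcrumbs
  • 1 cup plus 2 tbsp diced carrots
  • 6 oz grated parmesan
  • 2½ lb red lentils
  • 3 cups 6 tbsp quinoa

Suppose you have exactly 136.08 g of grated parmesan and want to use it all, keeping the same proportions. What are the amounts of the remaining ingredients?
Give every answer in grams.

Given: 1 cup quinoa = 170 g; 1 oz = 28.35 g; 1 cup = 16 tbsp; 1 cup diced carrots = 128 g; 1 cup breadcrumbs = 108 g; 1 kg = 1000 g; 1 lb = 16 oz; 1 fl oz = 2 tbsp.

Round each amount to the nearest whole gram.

The original recipe has 170.1 g of grated parmesan, so the scaling factor is 136.08 ÷ 170.1 = 4/5 = 0.8.
breadcrumbs: 1 tbsp × 4/5 ÷ 16 tbsp/cup × 108 g/cup ≈ 5 g
diced carrots: (1 cup + 2 tbsp = 1.125 cup) × 4/5 × 128 g/cup ≈ 115 g
red lentils: 2.5 lb × 4/5 × 16 oz/lb × 28.35 g/oz ≈ 907 g
quinoa: (3 cup + 6 tbsp = 3.375 cup) × 4/5 × 170 g/cup = 459 g

breadcrumbs: 5 g; diced carrots: 115 g; red lentils: 907 g; quinoa: 459 g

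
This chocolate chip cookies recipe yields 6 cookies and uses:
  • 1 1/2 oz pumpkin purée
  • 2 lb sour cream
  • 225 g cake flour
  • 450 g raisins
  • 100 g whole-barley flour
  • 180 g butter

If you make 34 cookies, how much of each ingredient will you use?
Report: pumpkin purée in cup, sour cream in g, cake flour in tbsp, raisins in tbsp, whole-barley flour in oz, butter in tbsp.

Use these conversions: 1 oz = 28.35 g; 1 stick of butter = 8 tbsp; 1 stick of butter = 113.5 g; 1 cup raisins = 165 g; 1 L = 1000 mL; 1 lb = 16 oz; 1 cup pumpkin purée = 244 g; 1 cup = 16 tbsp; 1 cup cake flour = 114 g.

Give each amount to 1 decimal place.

pumpkin purée: 1.0 cup; sour cream: 5140.8 g; cake flour: 178.9 tbsp; raisins: 247.3 tbsp; whole-barley flour: 20.0 oz; butter: 71.9 tbsp

Scaling factor: 34/6 = 17/3.
pumpkin purée: 1.5 oz × 17/3 × 28.35 g/oz ÷ 244 g/cup ≈ 1.0 cup
sour cream: 2 lb × 17/3 × 16 oz/lb × 28.35 g/oz = 5140.8 g
cake flour: 225 g × 17/3 ÷ 114 g/cup × 16 tbsp/cup ≈ 178.9 tbsp
raisins: 450 g × 17/3 ÷ 165 g/cup × 16 tbsp/cup ≈ 247.3 tbsp
whole-barley flour: 100 g × 17/3 ÷ 28.35 g/oz ≈ 20.0 oz
butter: 180 g × 17/3 ÷ 113.5 g/stick × 8 tbsp/stick ≈ 71.9 tbsp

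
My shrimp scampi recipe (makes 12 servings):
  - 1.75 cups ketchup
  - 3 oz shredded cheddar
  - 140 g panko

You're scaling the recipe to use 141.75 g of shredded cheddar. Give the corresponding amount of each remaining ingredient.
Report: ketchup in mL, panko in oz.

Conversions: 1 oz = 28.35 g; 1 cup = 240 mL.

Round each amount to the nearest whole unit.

ketchup: 700 mL; panko: 8 oz

The original recipe has 85.05 g of shredded cheddar, so the scaling factor is 141.75 ÷ 85.05 = 5/3.
ketchup: 1.75 cup × 5/3 × 240 mL/cup = 700 mL
panko: 140 g × 5/3 ÷ 28.35 g/oz ≈ 8 oz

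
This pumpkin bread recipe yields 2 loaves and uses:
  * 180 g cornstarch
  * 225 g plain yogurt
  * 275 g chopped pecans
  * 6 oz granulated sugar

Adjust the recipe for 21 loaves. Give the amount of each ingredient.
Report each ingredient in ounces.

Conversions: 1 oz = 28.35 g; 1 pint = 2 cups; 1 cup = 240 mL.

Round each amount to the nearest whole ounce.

cornstarch: 67 oz; plain yogurt: 83 oz; chopped pecans: 102 oz; granulated sugar: 63 oz

Scaling factor: 21/2 = 10.5.
cornstarch: 180 g × 21/2 ÷ 28.35 g/oz ≈ 67 oz
plain yogurt: 225 g × 21/2 ÷ 28.35 g/oz ≈ 83 oz
chopped pecans: 275 g × 21/2 ÷ 28.35 g/oz ≈ 102 oz
granulated sugar: 6 oz × 21/2 = 63 oz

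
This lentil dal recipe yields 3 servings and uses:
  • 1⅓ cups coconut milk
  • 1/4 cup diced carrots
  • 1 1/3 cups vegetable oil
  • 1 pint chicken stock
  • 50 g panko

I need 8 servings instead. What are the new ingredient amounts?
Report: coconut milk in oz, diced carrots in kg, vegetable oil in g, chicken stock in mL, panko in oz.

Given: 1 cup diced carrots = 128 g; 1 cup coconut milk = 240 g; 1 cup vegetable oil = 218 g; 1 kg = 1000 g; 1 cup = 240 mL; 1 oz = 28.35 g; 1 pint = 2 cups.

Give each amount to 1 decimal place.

coconut milk: 30.1 oz; diced carrots: 0.1 kg; vegetable oil: 775.1 g; chicken stock: 1280.0 mL; panko: 4.7 oz

Scaling factor: 8/3.
coconut milk: 4/3 cup × 8/3 × 240 g/cup ÷ 28.35 g/oz ≈ 30.1 oz
diced carrots: 0.25 cup × 8/3 × 128 g/cup ÷ 1000 g/kg ≈ 0.1 kg
vegetable oil: 4/3 cup × 8/3 × 218 g/cup ≈ 775.1 g
chicken stock: 1 pint × 8/3 × 2 cup/pint × 240 mL/cup = 1280.0 mL
panko: 50 g × 8/3 ÷ 28.35 g/oz ≈ 4.7 oz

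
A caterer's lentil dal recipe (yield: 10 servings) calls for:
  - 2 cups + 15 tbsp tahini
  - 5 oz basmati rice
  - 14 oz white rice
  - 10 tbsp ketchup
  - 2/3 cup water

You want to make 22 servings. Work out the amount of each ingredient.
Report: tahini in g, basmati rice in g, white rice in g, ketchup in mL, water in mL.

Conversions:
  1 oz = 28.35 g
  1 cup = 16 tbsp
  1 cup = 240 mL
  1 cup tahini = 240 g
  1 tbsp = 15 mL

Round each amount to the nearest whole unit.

tahini: 1551 g; basmati rice: 312 g; white rice: 873 g; ketchup: 330 mL; water: 352 mL

Scaling factor: 22/10 = 11/5 = 2.2.
tahini: (2 cup + 15 tbsp = 2.9375 cup) × 11/5 × 240 g/cup = 1551 g
basmati rice: 5 oz × 11/5 × 28.35 g/oz ≈ 312 g
white rice: 14 oz × 11/5 × 28.35 g/oz ≈ 873 g
ketchup: 10 tbsp × 11/5 × 15 mL/tbsp = 330 mL
water: 2/3 cup × 11/5 × 240 mL/cup = 352 mL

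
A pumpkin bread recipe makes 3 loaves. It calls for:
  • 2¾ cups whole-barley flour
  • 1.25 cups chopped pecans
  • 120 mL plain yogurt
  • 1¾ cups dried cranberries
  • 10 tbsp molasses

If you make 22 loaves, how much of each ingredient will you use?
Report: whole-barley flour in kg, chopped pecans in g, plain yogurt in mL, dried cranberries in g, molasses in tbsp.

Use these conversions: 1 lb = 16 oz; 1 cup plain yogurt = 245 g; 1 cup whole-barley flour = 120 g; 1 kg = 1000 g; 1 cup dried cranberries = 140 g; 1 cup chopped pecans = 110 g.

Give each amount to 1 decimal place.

Scaling factor: 22/3.
whole-barley flour: 2.75 cup × 22/3 × 120 g/cup ÷ 1000 g/kg ≈ 2.4 kg
chopped pecans: 1.25 cup × 22/3 × 110 g/cup ≈ 1008.3 g
plain yogurt: 120 mL × 22/3 = 880.0 mL
dried cranberries: 1.75 cup × 22/3 × 140 g/cup ≈ 1796.7 g
molasses: 10 tbsp × 22/3 ≈ 73.3 tbsp

whole-barley flour: 2.4 kg; chopped pecans: 1008.3 g; plain yogurt: 880.0 mL; dried cranberries: 1796.7 g; molasses: 73.3 tbsp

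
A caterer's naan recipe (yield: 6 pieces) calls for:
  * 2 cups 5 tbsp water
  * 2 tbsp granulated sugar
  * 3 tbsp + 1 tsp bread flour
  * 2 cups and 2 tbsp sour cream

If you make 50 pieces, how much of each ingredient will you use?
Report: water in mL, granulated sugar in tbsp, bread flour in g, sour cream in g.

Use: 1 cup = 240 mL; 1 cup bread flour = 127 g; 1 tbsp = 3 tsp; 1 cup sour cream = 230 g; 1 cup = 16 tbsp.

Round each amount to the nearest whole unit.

water: 4625 mL; granulated sugar: 17 tbsp; bread flour: 220 g; sour cream: 4073 g

Scaling factor: 50/6 = 25/3.
water: (2 cup + 5 tbsp = 2.3125 cup) × 25/3 × 240 mL/cup = 4625 mL
granulated sugar: 2 tbsp × 25/3 ≈ 17 tbsp
bread flour: (3 tbsp + 1 tsp = 10/3 tbsp) × 25/3 ÷ 16 tbsp/cup × 127 g/cup ≈ 220 g
sour cream: (2 cup + 2 tbsp = 2.125 cup) × 25/3 × 230 g/cup ≈ 4073 g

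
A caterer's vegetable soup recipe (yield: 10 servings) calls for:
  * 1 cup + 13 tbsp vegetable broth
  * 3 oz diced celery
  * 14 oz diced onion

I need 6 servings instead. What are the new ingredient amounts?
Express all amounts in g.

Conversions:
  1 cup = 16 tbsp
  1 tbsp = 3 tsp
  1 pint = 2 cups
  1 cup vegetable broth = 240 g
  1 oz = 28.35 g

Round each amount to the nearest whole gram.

Scaling factor: 6/10 = 3/5 = 0.6.
vegetable broth: (1 cup + 13 tbsp = 1.8125 cup) × 3/5 × 240 g/cup = 261 g
diced celery: 3 oz × 3/5 × 28.35 g/oz ≈ 51 g
diced onion: 14 oz × 3/5 × 28.35 g/oz ≈ 238 g

vegetable broth: 261 g; diced celery: 51 g; diced onion: 238 g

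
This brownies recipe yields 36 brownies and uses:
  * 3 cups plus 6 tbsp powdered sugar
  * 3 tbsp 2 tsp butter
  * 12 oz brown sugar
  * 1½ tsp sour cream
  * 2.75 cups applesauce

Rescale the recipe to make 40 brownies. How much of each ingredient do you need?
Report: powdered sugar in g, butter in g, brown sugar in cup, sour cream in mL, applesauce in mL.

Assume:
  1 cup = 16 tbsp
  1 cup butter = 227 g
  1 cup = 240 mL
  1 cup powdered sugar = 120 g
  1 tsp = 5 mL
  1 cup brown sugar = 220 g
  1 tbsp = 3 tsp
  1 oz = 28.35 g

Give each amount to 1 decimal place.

Scaling factor: 40/36 = 10/9.
powdered sugar: (3 cup + 6 tbsp = 3.375 cup) × 10/9 × 120 g/cup = 450.0 g
butter: (3 tbsp + 2 tsp = 11/3 tbsp) × 10/9 ÷ 16 tbsp/cup × 227 g/cup ≈ 57.8 g
brown sugar: 12 oz × 10/9 × 28.35 g/oz ÷ 220 g/cup ≈ 1.7 cup
sour cream: 1.5 tsp × 10/9 × 5 mL/tsp ≈ 8.3 mL
applesauce: 2.75 cup × 10/9 × 240 mL/cup ≈ 733.3 mL

powdered sugar: 450.0 g; butter: 57.8 g; brown sugar: 1.7 cup; sour cream: 8.3 mL; applesauce: 733.3 mL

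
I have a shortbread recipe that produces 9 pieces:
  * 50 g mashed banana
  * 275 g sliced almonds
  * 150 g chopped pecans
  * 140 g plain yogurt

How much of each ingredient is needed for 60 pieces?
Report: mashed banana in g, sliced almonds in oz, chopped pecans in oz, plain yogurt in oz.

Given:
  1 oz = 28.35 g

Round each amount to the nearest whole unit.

mashed banana: 333 g; sliced almonds: 65 oz; chopped pecans: 35 oz; plain yogurt: 33 oz

Scaling factor: 60/9 = 20/3.
mashed banana: 50 g × 20/3 ≈ 333 g
sliced almonds: 275 g × 20/3 ÷ 28.35 g/oz ≈ 65 oz
chopped pecans: 150 g × 20/3 ÷ 28.35 g/oz ≈ 35 oz
plain yogurt: 140 g × 20/3 ÷ 28.35 g/oz ≈ 33 oz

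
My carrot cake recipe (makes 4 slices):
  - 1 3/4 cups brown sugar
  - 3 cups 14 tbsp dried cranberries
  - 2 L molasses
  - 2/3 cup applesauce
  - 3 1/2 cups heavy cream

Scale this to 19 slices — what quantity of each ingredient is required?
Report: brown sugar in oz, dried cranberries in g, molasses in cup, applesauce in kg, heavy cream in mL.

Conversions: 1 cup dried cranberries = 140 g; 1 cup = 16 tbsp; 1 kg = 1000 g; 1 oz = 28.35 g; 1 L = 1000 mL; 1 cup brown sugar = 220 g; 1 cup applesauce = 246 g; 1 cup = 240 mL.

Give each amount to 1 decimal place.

Scaling factor: 19/4 = 4.75.
brown sugar: 1.75 cup × 19/4 × 220 g/cup ÷ 28.35 g/oz ≈ 64.5 oz
dried cranberries: (3 cup + 14 tbsp = 3.875 cup) × 19/4 × 140 g/cup ≈ 2576.9 g
molasses: 2 L × 19/4 × 1000 mL/L ÷ 240 mL/cup ≈ 39.6 cup
applesauce: 2/3 cup × 19/4 × 246 g/cup ÷ 1000 g/kg ≈ 0.8 kg
heavy cream: 3.5 cup × 19/4 × 240 mL/cup = 3990.0 mL

brown sugar: 64.5 oz; dried cranberries: 2576.9 g; molasses: 39.6 cup; applesauce: 0.8 kg; heavy cream: 3990.0 mL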